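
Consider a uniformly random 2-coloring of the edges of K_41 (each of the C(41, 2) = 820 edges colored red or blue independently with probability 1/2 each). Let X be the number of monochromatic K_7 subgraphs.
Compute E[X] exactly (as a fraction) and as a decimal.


Let X = Σ_S X_S over the C(41, 7) = 22481940 subsets S of size 7, where X_S = 1 if the K_7 on S is monochromatic.
For a fixed S, the K_7 on S has C(7, 2) = 21 edges. P[all 21 edges red] = (1/2)^21, and likewise for blue, so P[monochromatic] = 2·(1/2)^21 = 2^{1 − 21} = 1/1048576.
By linearity: E[X] = C(41, 7) · 2^{1 − 21} = 22481940 · 1/1048576 = 5620485/262144.
Numerically: E[X] ≈ 21.440.

E[X] = C(41,7)·2^(1−C(7,2)) = 5620485/262144 ≈ 21.440.


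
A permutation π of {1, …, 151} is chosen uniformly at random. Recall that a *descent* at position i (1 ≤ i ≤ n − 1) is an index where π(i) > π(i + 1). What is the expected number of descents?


Write X = Σ X_I over i = 1, …, 150, with X_I the indicator of one descent.
There are 150 indicators.
For each fixed i, the pair (π(i), π(i+1)) is a uniformly random ordered pair of distinct values from {1, …, 151}; by symmetry P[π(i) > π(i+1)] = 1/2.
By linearity: E[X] = 150 · (1/2) = (151 − 1) · (1/2) = 75 ≈ 75.000000.

E[X] = 75 = 75.000000.


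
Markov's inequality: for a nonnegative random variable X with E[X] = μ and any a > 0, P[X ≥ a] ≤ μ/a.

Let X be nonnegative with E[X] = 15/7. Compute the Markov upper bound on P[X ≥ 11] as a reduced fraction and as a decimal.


μ = E[X] = 15/7, a = 11.
Markov: P[X ≥ 11] ≤ μ/a = (15/7)/11 = 15/77.
Numerically: ≈ 0.195.
(Since a = 11 > μ = 2.143, the bound 15/77 is < 1 and informative.)

P[X ≥ 11] ≤ 15/77 ≈ 0.195.


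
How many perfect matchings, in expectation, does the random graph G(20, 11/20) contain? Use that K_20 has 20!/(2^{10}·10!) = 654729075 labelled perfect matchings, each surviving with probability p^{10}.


K_20 has 20!/(2^{10}·10!) = 654729075 labelled perfect matchings.
For each such perfect matching H, let X_H = 1 if all 10 edges of H are present in G. Then P[X_H = 1] = p^{10} = (11/20)^{10} = 25937424601/10240000000000.
By linearity of expectation: E[X] = Σ_H E[X_H] = 654729075 · p^{10} = 654729075 · 25937424601/10240000000000 = 679279440675798963/409600000000.
Numerically: E[X] ≈ 1.658e+06.

E[X] = 654729075 · (11/20)^{10} = 679279440675798963/409600000000 ≈ 1.658e+06.


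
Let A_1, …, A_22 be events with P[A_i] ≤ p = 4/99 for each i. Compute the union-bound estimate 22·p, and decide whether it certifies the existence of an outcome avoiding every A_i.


Union bound: P[∪_{i=1}^{22} A_i] ≤ Σ_i P[A_i] ≤ 22·p = 22·(4/99) = 8/9.
Numerically: 8/9 ≈ 0.888889.
Is 8/9 < 1? YES.
Since P[∪ A_i] ≤ 8/9 < 1, the complement has P[∩ A_i^c] ≥ 1 − 8/9 = 1/9 > 0, so some outcome avoids every A_i.

22·p = 8/9 ≈ 0.888889; existence CERTIFIED by the union bound.


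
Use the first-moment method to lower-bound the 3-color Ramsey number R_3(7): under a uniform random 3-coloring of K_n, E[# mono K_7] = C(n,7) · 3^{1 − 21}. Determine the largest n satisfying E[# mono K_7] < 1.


We need C(n, 7) · 3^{1 − 21} < 1, i.e. C(n, 7) < 3^{21 − 1} = 3486784401.
Check values of n near the boundary:
  n = 79: C(79, 7) = 2898753715; 2898753715 < 3486784401? YES
  n = 80: C(80, 7) = 3176716400; 3176716400 < 3486784401? YES
  n = 81: C(81, 7) = 3477216600; 3477216600 < 3486784401? YES
  n = 82: C(82, 7) = 3801756816; 3801756816 < 3486784401? NO
  n = 83: C(83, 7) = 4151918628; 4151918628 < 3486784401? NO
  n = 84: C(84, 7) = 4529365776; 4529365776 < 3486784401? NO
The largest n with C(n, 7) < 3486784401 is n = 81 (where E[X] = 42928600/43046721 ≈ 0.997). Hence R_3(7) > 81, i.e. R_3(7) ≥ 82.

Largest n = 81; hence R_3(7) > 81.


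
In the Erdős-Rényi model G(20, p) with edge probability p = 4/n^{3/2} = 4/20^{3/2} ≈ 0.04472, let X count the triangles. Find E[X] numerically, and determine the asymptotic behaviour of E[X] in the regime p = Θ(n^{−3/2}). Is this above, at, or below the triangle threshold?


Number of potential triangles: C(20, 3) = 1140.
Each occurs with probability p³ ≈ (0.04472)³ ≈ 8.944272e-05.
By linearity: E[X] = C(20, 3)·p³ ≈ 1140 · 8.944272e-05 ≈ 0.1020.
Since α = 3/2 > 1, p = c/n^{3/2} = o(1/n) is below the triangle threshold p ~ 1/n. Asymptotically E[X] ~ (c³/6)·n^{3(1−α)} = (4³/6)·n^{-1.5} → 0, so by Markov's inequality G has no triangles w.h.p.

E[X] ≈ 0.1020; in regime p = Θ(1/n^{3/2}) E[X] tends to 0 (below the triangle threshold p ~ 1/n).


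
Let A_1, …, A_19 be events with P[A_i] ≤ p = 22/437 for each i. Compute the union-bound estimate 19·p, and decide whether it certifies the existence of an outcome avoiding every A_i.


Union bound: P[∪_{i=1}^{19} A_i] ≤ Σ_i P[A_i] ≤ 19·p = 19·(22/437) = 22/23.
Numerically: 22/23 ≈ 0.957.
Is 22/23 < 1? YES.
Since P[∪ A_i] ≤ 22/23 < 1, the complement has P[∩ A_i^c] ≥ 1 − 22/23 = 1/23 > 0, so some outcome avoids every A_i.

19·p = 22/23 ≈ 0.957; existence CERTIFIED by the union bound.


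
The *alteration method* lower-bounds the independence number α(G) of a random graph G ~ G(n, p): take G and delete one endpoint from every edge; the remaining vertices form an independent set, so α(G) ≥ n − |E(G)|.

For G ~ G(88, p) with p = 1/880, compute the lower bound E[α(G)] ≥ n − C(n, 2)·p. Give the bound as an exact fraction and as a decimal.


E[|E(G)|] = C(88, 2)·p = 3828 · (1/880) = 87/20.
E[α(G)] ≥ n − E[|E(G)|] = 88 − 87/20 = 1673/20.
Numerically: ≈ 83.650000.
(This is only a lower bound; the true E[α(G)] may be larger.)

E[α(G)] ≥ 1673/20 ≈ 83.650000.


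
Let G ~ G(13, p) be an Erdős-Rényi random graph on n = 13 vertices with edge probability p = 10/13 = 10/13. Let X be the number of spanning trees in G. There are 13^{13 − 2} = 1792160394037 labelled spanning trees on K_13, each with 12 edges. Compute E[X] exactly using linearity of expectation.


K_13 has 13^{13 − 2} = 1792160394037 labelled spanning trees.
For each such spanning tree H, let X_H = 1 if all 12 edges of H are present in G. Then P[X_H = 1] = p^{12} = (10/13)^{12} = 1000000000000/23298085122481.
By linearity of expectation: E[X] = Σ_H E[X_H] = 1792160394037 · p^{12} = 1792160394037 · 1000000000000/23298085122481 = 1000000000000/13.
Numerically: E[X] ≈ 7.692e+10.

E[X] = 1792160394037 · (10/13)^{12} = 1000000000000/13 ≈ 7.692e+10.


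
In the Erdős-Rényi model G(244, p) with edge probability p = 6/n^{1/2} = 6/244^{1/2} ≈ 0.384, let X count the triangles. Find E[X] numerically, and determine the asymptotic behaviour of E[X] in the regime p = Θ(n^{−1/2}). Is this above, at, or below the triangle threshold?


Number of potential triangles: C(244, 3) = 2391444.
Each occurs with probability p³ ≈ (0.384)³ ≈ 5.66721e-02.
By linearity: E[X] = C(244, 3)·p³ ≈ 2391444 · 5.66721e-02 ≈ 135528.062.
Since α = 1/2 < 1, p = c/n^{1/2} ≫ 1/n is above the triangle threshold p ~ 1/n. Asymptotically E[X] ~ (c³/6)·n^{3(1−α)} = (6³/6)·n^{1.5} → ∞; triangles are abundant w.h.p.

E[X] ≈ 135528.062; in regime p = Θ(1/n^{1/2}) E[X] diverges (above the triangle threshold p ~ 1/n).


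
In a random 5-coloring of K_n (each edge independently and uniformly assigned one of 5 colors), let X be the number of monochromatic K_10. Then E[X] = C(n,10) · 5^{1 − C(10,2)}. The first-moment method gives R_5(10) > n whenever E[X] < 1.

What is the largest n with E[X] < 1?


We need C(n, 10) · 5^{1 − 45} < 1, i.e. C(n, 10) < 5^{45 − 1} = 5684341886080801486968994140625.
Check values of n near the boundary:
  n = 5388: C(5388, 10) = 5634865093375880654852250419586; 5634865093375880654852250419586 < 5684341886080801486968994140625? YES
  n = 5389: C(5389, 10) = 5645340767466558997768874792926; 5645340767466558997768874792926 < 5684341886080801486968994140625? YES
  n = 5390: C(5390, 10) = 5655833965919099070255434039753; 5655833965919099070255434039753 < 5684341886080801486968994140625? YES
  n = 5391: C(5391, 10) = 5666344714787188828795213697883; 5666344714787188828795213697883 < 5684341886080801486968994140625? YES
  n = 5392: C(5392, 10) = 5676873040158402483252283957448; 5676873040158402483252283957448 < 5684341886080801486968994140625? YES
  n = 5393: C(5393, 10) = 5687418968154238267170642278008; 5687418968154238267170642278008 < 5684341886080801486968994140625? NO
  n = 5394: C(5394, 10) = 5697982524930156243149785372878; 5697982524930156243149785372878 < 5684341886080801486968994140625? NO
  n = 5395: C(5395, 10) = 5708563736675616143322765475706; 5708563736675616143322765475706 < 5684341886080801486968994140625? NO
The largest n with C(n, 10) < 5684341886080801486968994140625 is n = 5392 (where E[X] = 5676873040158402483252283957448/5684341886080801486968994140625 ≈ 0.998686). Hence R_5(10) > 5392, i.e. R_5(10) ≥ 5393.

Largest n = 5392; hence R_5(10) > 5392.


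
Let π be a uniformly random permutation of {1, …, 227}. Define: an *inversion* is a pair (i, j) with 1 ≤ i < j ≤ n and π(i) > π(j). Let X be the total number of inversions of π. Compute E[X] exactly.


Write X = Σ X_I over the C(227, 2) = 25651 pairs i < j, with X_I the indicator of one inversion.
There are 25651 indicators.
For each fixed pair i < j, the values π(i) and π(j) are two distinct elements of {1, …, 227} in uniformly random order; by symmetry P[π(i) > π(j)] = 1/2.
By linearity: E[X] = 25651 · (1/2) = C(227, 2) · (1/2) = 25651/2 = 25651/2 ≈ 12825.5000.

E[X] = 25651/2 = 12825.5000.


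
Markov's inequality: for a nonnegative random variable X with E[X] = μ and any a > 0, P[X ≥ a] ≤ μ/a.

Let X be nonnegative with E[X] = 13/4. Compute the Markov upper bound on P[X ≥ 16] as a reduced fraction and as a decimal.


μ = E[X] = 13/4, a = 16.
Markov: P[X ≥ 16] ≤ μ/a = (13/4)/16 = 13/64.
Numerically: ≈ 0.203.
(Since a = 16 > μ = 3.250, the bound 13/64 is < 1 and informative.)

P[X ≥ 16] ≤ 13/64 ≈ 0.203.


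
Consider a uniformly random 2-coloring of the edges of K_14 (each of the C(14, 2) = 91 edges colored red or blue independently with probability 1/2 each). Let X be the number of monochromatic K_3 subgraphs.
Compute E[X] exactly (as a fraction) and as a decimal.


Let X = Σ_S X_S over the C(14, 3) = 364 subsets S of size 3, where X_S = 1 if the K_3 on S is monochromatic.
For a fixed S, the K_3 on S has C(3, 2) = 3 edges. P[all 3 edges red] = (1/2)^3, and likewise for blue, so P[monochromatic] = 2·(1/2)^3 = 2^{1 − 3} = 1/4.
By linearity of expectation: E[X] = C(14, 3) · 2^{1 − 3} = 364 · 1/4 = 91.
Numerically: E[X] ≈ 91.0000.

E[X] = C(14,3)·2^(1−C(3,2)) = 91 ≈ 91.0000.


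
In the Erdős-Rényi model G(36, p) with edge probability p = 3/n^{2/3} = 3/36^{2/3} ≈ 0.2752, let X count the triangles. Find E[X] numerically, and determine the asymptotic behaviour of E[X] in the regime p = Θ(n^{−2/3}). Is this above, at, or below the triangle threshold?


Number of potential triangles: C(36, 3) = 7140.
Each occurs with probability p³ ≈ (0.2752)³ ≈ 2.083333e-02.
By linearity: E[X] = C(36, 3)·p³ ≈ 7140 · 2.083333e-02 ≈ 148.7500.
Since α = 2/3 < 1, p = c/n^{2/3} ≫ 1/n is above the triangle threshold p ~ 1/n. Asymptotically E[X] ~ (c³/6)·n^{3(1−α)} = (3³/6)·n^{1} → ∞; triangles are abundant w.h.p.

E[X] ≈ 148.7500; in regime p = Θ(1/n^{2/3}) E[X] diverges (above the triangle threshold p ~ 1/n).


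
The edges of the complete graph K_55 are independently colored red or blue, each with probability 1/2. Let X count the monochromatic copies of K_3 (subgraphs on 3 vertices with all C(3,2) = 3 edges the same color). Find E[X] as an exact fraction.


Let X = Σ_S X_S over the C(55, 3) = 26235 subsets S of size 3, where X_S = 1 if the K_3 on S is monochromatic.
For a fixed S, the K_3 on S has C(3, 2) = 3 edges. P[all 3 edges red] = (1/2)^3, and likewise for blue, so P[monochromatic] = 2·(1/2)^3 = 2^{1 − 3} = 1/4.
Summing: E[X] = C(55, 3) · 2^{1 − 3} = 26235 · 1/4 = 26235/4.
Numerically: E[X] ≈ 6558.750.

E[X] = C(55,3)·2^(1−C(3,2)) = 26235/4 ≈ 6558.750.


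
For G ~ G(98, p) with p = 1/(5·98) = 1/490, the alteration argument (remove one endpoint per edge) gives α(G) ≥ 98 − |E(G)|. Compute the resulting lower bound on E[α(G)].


E[|E(G)|] = C(98, 2)·p = 4753 · (1/490) = 97/10.
E[α(G)] ≥ n − E[|E(G)|] = 98 − 97/10 = 883/10.
Numerically: ≈ 88.300.
(This is only a lower bound; the true E[α(G)] may be larger.)

E[α(G)] ≥ 883/10 ≈ 88.300.


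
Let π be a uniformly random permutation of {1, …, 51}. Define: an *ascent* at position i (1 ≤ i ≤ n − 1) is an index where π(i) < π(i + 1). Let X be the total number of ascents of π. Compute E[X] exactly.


Write X = Σ X_I over i = 1, …, 50, with X_I the indicator of one ascent.
There are 50 indicators.
For each fixed i, the pair (π(i), π(i+1)) is a uniformly random ordered pair of distinct values from {1, …, 51}; by symmetry P[π(i) < π(i+1)] = 1/2.
By linearity: E[X] = 50 · (1/2) = (51 − 1) · (1/2) = 25 ≈ 25.00000.

E[X] = 25 = 25.00000.


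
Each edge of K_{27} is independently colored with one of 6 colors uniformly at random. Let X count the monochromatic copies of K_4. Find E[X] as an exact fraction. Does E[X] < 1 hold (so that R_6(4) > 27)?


E[X] = C(27, 4) · 6^{1 − 6} = 17550 · 6^{−5} = 17550/7776.
As a reduced fraction: E[X] = 325/144 ≈ 2.2569444.
Is E[X] < 1? NO.
Since E[X] ≥ 1, the first-moment bound is inconclusive at n = 27; it does NOT by itself certify R_6(4) > 27.

E[X] = 325/144 ≈ 2.2569444; E[X] ≥ 1; first-moment method inconclusive here.


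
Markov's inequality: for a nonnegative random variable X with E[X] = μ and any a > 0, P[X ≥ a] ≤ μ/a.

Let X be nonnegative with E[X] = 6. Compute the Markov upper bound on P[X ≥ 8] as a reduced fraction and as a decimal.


μ = E[X] = 6, a = 8.
Markov: P[X ≥ 8] ≤ μ/a = (6)/8 = 3/4.
Numerically: ≈ 0.75000.
(Since a = 8 > μ = 6.00000, the bound 3/4 is < 1 and informative.)

P[X ≥ 8] ≤ 3/4 ≈ 0.75000.


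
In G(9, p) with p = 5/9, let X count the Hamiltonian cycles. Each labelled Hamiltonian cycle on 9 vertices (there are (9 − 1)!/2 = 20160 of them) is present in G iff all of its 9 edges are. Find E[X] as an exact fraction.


K_9 has (9 − 1)!/2 = 20160 labelled Hamiltonian cycles.
For each such Hamiltonian cycle H, let X_H = 1 if all 9 edges of H are present in G. Then P[X_H = 1] = p^{9} = (5/9)^{9} = 1953125/387420489.
Summing the indicators: E[X] = Σ_H E[X_H] = 20160 · p^{9} = 20160 · 1953125/387420489 = 4375000000/43046721.
Numerically: E[X] ≈ 102.

E[X] = 20160 · (5/9)^{9} = 4375000000/43046721 ≈ 102.


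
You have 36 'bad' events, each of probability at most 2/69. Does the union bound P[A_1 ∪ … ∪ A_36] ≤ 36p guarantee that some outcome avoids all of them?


Union bound: P[∪_{i=1}^{36} A_i] ≤ Σ_i P[A_i] ≤ 36·p = 36·(2/69) = 24/23.
Numerically: 24/23 ≈ 1.0434783.
Is 24/23 < 1? NO.
Since the bound 24/23 is ≥ 1, the union bound is uninformative here; it does NOT by itself certify existence.

36·p = 24/23 ≈ 1.0434783; existence NOT certified by the union bound.


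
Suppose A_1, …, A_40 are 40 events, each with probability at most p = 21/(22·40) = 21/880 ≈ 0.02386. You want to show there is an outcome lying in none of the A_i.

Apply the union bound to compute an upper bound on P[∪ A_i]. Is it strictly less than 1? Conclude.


Union bound: P[∪_{i=1}^{40} A_i] ≤ Σ_i P[A_i] ≤ 40·p = 40·(21/880) = 21/22.
Numerically: 21/22 ≈ 0.95455.
Is 21/22 < 1? YES.
Since P[∪ A_i] ≤ 21/22 < 1, the complement has P[∩ A_i^c] ≥ 1 − 21/22 = 1/22 > 0, so some outcome avoids every A_i.

40·p = 21/22 ≈ 0.95455; existence CERTIFIED by the union bound.


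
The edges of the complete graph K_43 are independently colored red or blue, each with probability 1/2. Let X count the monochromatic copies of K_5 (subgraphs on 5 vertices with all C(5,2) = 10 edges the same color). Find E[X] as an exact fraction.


Let X = Σ_S X_S over the C(43, 5) = 962598 subsets S of size 5, where X_S = 1 if the K_5 on S is monochromatic.
For a fixed S, the K_5 on S has C(5, 2) = 10 edges. P[all 10 edges red] = (1/2)^10, and likewise for blue, so P[monochromatic] = 2·(1/2)^10 = 2^{1 − 10} = 1/512.
Summing: E[X] = C(43, 5) · 2^{1 − 10} = 962598 · 1/512 = 481299/256.
Numerically: E[X] ≈ 1880.074.

E[X] = C(43,5)·2^(1−C(5,2)) = 481299/256 ≈ 1880.074.


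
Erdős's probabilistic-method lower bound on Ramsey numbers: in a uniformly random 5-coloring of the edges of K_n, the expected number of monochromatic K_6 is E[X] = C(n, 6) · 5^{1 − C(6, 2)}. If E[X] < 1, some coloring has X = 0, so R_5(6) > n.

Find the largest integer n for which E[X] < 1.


We need C(n, 6) · 5^{1 − 15} < 1, i.e. C(n, 6) < 5^{15 − 1} = 6103515625.
Check values of n near the boundary:
  n = 127: C(127, 6) = 5169379425; 5169379425 < 6103515625? YES
  n = 128: C(128, 6) = 5423611200; 5423611200 < 6103515625? YES
  n = 129: C(129, 6) = 5688177600; 5688177600 < 6103515625? YES
  n = 130: C(130, 6) = 5963412000; 5963412000 < 6103515625? YES
  n = 131: C(131, 6) = 6249655776; 6249655776 < 6103515625? NO
  n = 132: C(132, 6) = 6547258432; 6547258432 < 6103515625? NO
  n = 133: C(133, 6) = 6856577728; 6856577728 < 6103515625? NO
The largest n with C(n, 6) < 6103515625 is n = 130 (where E[X] = 47707296/48828125 ≈ 0.97705). Hence R_5(6) > 130, i.e. R_5(6) ≥ 131.

Largest n = 130; hence R_5(6) > 130.


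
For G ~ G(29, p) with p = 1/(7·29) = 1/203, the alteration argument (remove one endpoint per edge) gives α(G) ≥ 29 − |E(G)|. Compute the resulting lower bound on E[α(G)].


E[|E(G)|] = C(29, 2)·p = 406 · (1/203) = 2.
E[α(G)] ≥ n − E[|E(G)|] = 29 − 2 = 27.
Numerically: ≈ 27.000000.
(This is only a lower bound; the true E[α(G)] may be larger.)

E[α(G)] ≥ 27 ≈ 27.000000.


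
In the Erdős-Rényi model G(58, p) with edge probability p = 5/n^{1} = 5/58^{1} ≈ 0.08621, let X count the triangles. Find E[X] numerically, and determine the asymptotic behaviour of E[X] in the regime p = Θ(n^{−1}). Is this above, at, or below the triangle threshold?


Number of potential triangles: C(58, 3) = 30856.
Each occurs with probability p³ ≈ (0.08621)³ ≈ 6.406577e-04.
By linearity: E[X] = C(58, 3)·p³ ≈ 30856 · 6.406577e-04 ≈ 19.7681.
Here α = 1, so p = 5/n is exactly at the triangle threshold p ~ 1/n. Asymptotically E[X] → c³/6 = 5³/6 = 125/6 ≈ 20.8333, a bounded constant. In this regime the triangle count is asymptotically Poisson(c³/6).

E[X] ≈ 19.7681; in regime p = Θ(1/n^{1}) E[X] stays bounded (at the triangle threshold p ~ 1/n).


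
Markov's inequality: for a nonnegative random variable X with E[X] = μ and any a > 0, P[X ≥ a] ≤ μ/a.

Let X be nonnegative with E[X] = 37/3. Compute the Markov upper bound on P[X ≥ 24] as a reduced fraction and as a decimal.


μ = E[X] = 37/3, a = 24.
Markov: P[X ≥ 24] ≤ μ/a = (37/3)/24 = 37/72.
Numerically: ≈ 0.5139.
(Since a = 24 > μ = 12.3333, the bound 37/72 is < 1 and informative.)

P[X ≥ 24] ≤ 37/72 ≈ 0.5139.


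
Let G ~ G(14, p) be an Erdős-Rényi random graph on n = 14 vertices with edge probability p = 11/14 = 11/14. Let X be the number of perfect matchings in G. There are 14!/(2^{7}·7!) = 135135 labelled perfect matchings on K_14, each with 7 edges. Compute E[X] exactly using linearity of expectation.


K_14 has 14!/(2^{7}·7!) = 135135 labelled perfect matchings.
For each such perfect matching H, let X_H = 1 if all 7 edges of H are present in G. Then P[X_H = 1] = p^{7} = (11/14)^{7} = 19487171/105413504.
Summing the indicators: E[X] = Σ_H E[X_H] = 135135 · p^{7} = 135135 · 19487171/105413504 = 376199836155/15059072.
Numerically: E[X] ≈ 24981.6.

E[X] = 135135 · (11/14)^{7} = 376199836155/15059072 ≈ 24981.6.


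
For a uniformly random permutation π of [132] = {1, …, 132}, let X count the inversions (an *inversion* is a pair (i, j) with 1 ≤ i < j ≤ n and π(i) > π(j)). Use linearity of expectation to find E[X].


Write X = Σ X_I over the C(132, 2) = 8646 pairs i < j, with X_I the indicator of one inversion.
There are 8646 indicators.
For each fixed pair i < j, the values π(i) and π(j) are two distinct elements of {1, …, 132} in uniformly random order; by symmetry P[π(i) > π(j)] = 1/2.
By linearity: E[X] = 8646 · (1/2) = C(132, 2) · (1/2) = 8646/2 = 4323 ≈ 4323.0000.

E[X] = 4323 = 4323.0000.


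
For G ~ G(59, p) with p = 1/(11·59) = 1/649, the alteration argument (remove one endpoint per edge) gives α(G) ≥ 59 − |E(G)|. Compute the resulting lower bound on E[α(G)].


E[|E(G)|] = C(59, 2)·p = 1711 · (1/649) = 29/11.
E[α(G)] ≥ n − E[|E(G)|] = 59 − 29/11 = 620/11.
Numerically: ≈ 56.364.
(This is only a lower bound; the true E[α(G)] may be larger.)

E[α(G)] ≥ 620/11 ≈ 56.364.


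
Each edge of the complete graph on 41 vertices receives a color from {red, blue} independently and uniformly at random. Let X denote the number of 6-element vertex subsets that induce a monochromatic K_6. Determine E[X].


Let X = Σ_S X_S over the C(41, 6) = 4496388 subsets S of size 6, where X_S = 1 if the K_6 on S is monochromatic.
For a fixed S, the K_6 on S has C(6, 2) = 15 edges. P[all 15 edges red] = (1/2)^15, and likewise for blue, so P[monochromatic] = 2·(1/2)^15 = 2^{1 − 15} = 1/16384.
Summing: E[X] = C(41, 6) · 2^{1 − 15} = 4496388 · 1/16384 = 1124097/4096.
Numerically: E[X] ≈ 274.4377.

E[X] = C(41,6)·2^(1−C(6,2)) = 1124097/4096 ≈ 274.4377.


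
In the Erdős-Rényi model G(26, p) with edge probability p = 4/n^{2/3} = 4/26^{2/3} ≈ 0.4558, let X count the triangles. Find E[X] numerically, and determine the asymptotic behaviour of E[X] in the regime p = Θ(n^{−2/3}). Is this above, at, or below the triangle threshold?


Number of potential triangles: C(26, 3) = 2600.
Each occurs with probability p³ ≈ (0.4558)³ ≈ 9.467456e-02.
By linearity: E[X] = C(26, 3)·p³ ≈ 2600 · 9.467456e-02 ≈ 246.1538.
Since α = 2/3 < 1, p = c/n^{2/3} ≫ 1/n is above the triangle threshold p ~ 1/n. Asymptotically E[X] ~ (c³/6)·n^{3(1−α)} = (4³/6)·n^{1} → ∞; triangles are abundant w.h.p.

E[X] ≈ 246.1538; in regime p = Θ(1/n^{2/3}) E[X] diverges (above the triangle threshold p ~ 1/n).


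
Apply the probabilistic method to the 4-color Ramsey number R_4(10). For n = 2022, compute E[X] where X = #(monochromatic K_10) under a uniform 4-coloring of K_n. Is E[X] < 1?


E[X] = C(2022, 10) · 4^{1 − 45} = 307870445231474093395937796 · 4^{−44} = 307870445231474093395937796/309485009821345068724781056.
As a reduced fraction: E[X] = 76967611307868523348984449/77371252455336267181195264 ≈ 0.9948.
Is E[X] < 1? YES.
Since E[X] < 1, there exists a 4-coloring of K_{2022} with no monochromatic K_10; hence R_4(10) > 2022.

E[X] = 76967611307868523348984449/77371252455336267181195264 ≈ 0.9948; E[X] < 1, so R_4(10) > 2022.


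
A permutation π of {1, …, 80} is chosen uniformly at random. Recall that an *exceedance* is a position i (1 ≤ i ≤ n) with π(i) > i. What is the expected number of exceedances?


Write X = Σ_{i=1}^{80} X_i, where X_i = 1_{π(i) > i}.
For each fixed i, π(i) is uniform over {1, …, 80} (marginal of a uniform permutation), so P[π(i) > i] = (n − i)/n. Summing: Σ_{i=1}^{80} (n − i)/n = (0 + 1 + … + 79)/80 = 80(80 − 1)/(2·80) = (80 − 1)/2.
Hence E[X] = Σ_{i=1}^{80} (80 − i)/80 = 79/2 ≈ 39.50000.

E[X] = 79/2 = 39.50000.


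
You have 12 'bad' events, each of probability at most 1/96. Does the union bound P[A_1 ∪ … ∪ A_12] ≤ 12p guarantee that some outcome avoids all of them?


Union bound: P[∪_{i=1}^{12} A_i] ≤ Σ_i P[A_i] ≤ 12·p = 12·(1/96) = 1/8.
Numerically: 1/8 ≈ 0.125.
Is 1/8 < 1? YES.
Since P[∪ A_i] ≤ 1/8 < 1, the complement has P[∩ A_i^c] ≥ 1 − 1/8 = 7/8 > 0, so some outcome avoids every A_i.

12·p = 1/8 ≈ 0.125; existence CERTIFIED by the union bound.


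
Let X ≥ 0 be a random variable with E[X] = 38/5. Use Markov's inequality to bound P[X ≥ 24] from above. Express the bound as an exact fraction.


μ = E[X] = 38/5, a = 24.
Markov: P[X ≥ 24] ≤ μ/a = (38/5)/24 = 19/60.
Numerically: ≈ 0.317.
(Since a = 24 > μ = 7.600, the bound 19/60 is < 1 and informative.)

P[X ≥ 24] ≤ 19/60 ≈ 0.317.


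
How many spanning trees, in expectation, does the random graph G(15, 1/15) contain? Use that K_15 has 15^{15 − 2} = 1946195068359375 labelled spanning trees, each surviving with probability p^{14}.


K_15 has 15^{15 − 2} = 1946195068359375 labelled spanning trees.
For each such spanning tree H, let X_H = 1 if all 14 edges of H are present in G. Then P[X_H = 1] = p^{14} = (1/15)^{14} = 1/29192926025390625.
By linearity: E[X] = Σ_H E[X_H] = 1946195068359375 · p^{14} = 1946195068359375 · 1/29192926025390625 = 1/15.
Numerically: E[X] ≈ 0.0666667.

E[X] = 1946195068359375 · (1/15)^{14} = 1/15 ≈ 0.0666667.


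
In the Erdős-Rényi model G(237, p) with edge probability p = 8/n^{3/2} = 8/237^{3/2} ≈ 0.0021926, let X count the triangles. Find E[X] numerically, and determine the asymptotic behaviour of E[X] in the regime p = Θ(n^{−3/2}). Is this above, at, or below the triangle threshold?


Number of potential triangles: C(237, 3) = 2190670.
Each occurs with probability p³ ≈ (0.0021926)³ ≈ 1.0541500e-08.
By linearity: E[X] = C(237, 3)·p³ ≈ 2190670 · 1.0541500e-08 ≈ 0.02309.
Since α = 3/2 > 1, p = c/n^{3/2} = o(1/n) is below the triangle threshold p ~ 1/n. Asymptotically E[X] ~ (c³/6)·n^{3(1−α)} = (8³/6)·n^{-1.5} → 0, so by Markov's inequality G has no triangles w.h.p.

E[X] ≈ 0.02309; in regime p = Θ(1/n^{3/2}) E[X] tends to 0 (below the triangle threshold p ~ 1/n).


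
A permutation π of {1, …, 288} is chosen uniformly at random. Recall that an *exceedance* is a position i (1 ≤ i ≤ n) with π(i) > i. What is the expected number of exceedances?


Write X = Σ_{i=1}^{288} X_i, where X_i = 1_{π(i) > i}.
For each fixed i, π(i) is uniform over {1, …, 288} (marginal of a uniform permutation), so P[π(i) > i] = (n − i)/n. Summing: Σ_{i=1}^{288} (n − i)/n = (0 + 1 + … + 287)/288 = 288(288 − 1)/(2·288) = (288 − 1)/2.
Hence E[X] = Σ_{i=1}^{288} (288 − i)/288 = 287/2 ≈ 143.500.

E[X] = 287/2 = 143.500.


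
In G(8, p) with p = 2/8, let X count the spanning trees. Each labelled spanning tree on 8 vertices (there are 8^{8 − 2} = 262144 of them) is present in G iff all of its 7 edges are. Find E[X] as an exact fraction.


K_8 has 8^{8 − 2} = 262144 labelled spanning trees.
For each such spanning tree H, let X_H = 1 if all 7 edges of H are present in G. Then P[X_H = 1] = p^{7} = (1/4)^{7} = 1/16384.
Summing the indicators: E[X] = Σ_H E[X_H] = 262144 · p^{7} = 262144 · 1/16384 = 16.
Numerically: E[X] ≈ 16.

E[X] = 262144 · (1/4)^{7} = 16 ≈ 16.


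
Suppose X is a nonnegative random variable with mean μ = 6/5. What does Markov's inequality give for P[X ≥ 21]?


μ = E[X] = 6/5, a = 21.
Markov: P[X ≥ 21] ≤ μ/a = (6/5)/21 = 2/35.
Numerically: ≈ 0.057.
(Since a = 21 > μ = 1.200, the bound 2/35 is < 1 and informative.)

P[X ≥ 21] ≤ 2/35 ≈ 0.057.


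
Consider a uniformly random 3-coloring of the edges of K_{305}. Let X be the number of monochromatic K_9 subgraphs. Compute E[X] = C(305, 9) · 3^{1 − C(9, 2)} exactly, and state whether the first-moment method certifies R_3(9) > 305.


E[X] = C(305, 9) · 3^{1 − 36} = 55871664980896050 · 3^{−35} = 55871664980896050/50031545098999707.
As a reduced fraction: E[X] = 18623888326965350/16677181699666569 ≈ 1.117.
Is E[X] < 1? NO.
Since E[X] ≥ 1, the first-moment bound is inconclusive at n = 305; it does NOT by itself certify R_3(9) > 305.

E[X] = 18623888326965350/16677181699666569 ≈ 1.117; E[X] ≥ 1; first-moment method inconclusive here.


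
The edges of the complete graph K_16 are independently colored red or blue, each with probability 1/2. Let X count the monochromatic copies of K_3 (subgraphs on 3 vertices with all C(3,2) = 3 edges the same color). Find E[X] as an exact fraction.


Let X = Σ_S X_S over the C(16, 3) = 560 subsets S of size 3, where X_S = 1 if the K_3 on S is monochromatic.
For a fixed S, the K_3 on S has C(3, 2) = 3 edges. P[all 3 edges red] = (1/2)^3, and likewise for blue, so P[monochromatic] = 2·(1/2)^3 = 2^{1 − 3} = 1/4.
Summing: E[X] = C(16, 3) · 2^{1 − 3} = 560 · 1/4 = 140.
Numerically: E[X] ≈ 140.00000.

E[X] = C(16,3)·2^(1−C(3,2)) = 140 ≈ 140.00000.


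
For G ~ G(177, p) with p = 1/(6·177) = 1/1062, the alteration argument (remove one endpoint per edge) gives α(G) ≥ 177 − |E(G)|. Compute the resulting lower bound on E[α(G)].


E[|E(G)|] = C(177, 2)·p = 15576 · (1/1062) = 44/3.
E[α(G)] ≥ n − E[|E(G)|] = 177 − 44/3 = 487/3.
Numerically: ≈ 162.333333.
(This is only a lower bound; the true E[α(G)] may be larger.)

E[α(G)] ≥ 487/3 ≈ 162.333333.


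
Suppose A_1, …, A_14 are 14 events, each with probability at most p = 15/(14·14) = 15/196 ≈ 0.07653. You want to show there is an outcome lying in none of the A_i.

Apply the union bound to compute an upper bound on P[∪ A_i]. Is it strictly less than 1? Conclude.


Union bound: P[∪_{i=1}^{14} A_i] ≤ Σ_i P[A_i] ≤ 14·p = 14·(15/196) = 15/14.
Numerically: 15/14 ≈ 1.07143.
Is 15/14 < 1? NO.
Since the bound 15/14 is ≥ 1, the union bound is uninformative here; it does NOT by itself certify existence.

14·p = 15/14 ≈ 1.07143; existence NOT certified by the union bound.


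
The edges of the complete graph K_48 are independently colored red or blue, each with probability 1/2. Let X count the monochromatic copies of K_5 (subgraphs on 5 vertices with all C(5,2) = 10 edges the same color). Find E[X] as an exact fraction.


Let X = Σ_S X_S over the C(48, 5) = 1712304 subsets S of size 5, where X_S = 1 if the K_5 on S is monochromatic.
For a fixed S, the K_5 on S has C(5, 2) = 10 edges. P[all 10 edges red] = (1/2)^10, and likewise for blue, so P[monochromatic] = 2·(1/2)^10 = 2^{1 − 10} = 1/512.
Summing: E[X] = C(48, 5) · 2^{1 − 10} = 1712304 · 1/512 = 107019/32.
Numerically: E[X] ≈ 3344.343750.

E[X] = C(48,5)·2^(1−C(5,2)) = 107019/32 ≈ 3344.343750.


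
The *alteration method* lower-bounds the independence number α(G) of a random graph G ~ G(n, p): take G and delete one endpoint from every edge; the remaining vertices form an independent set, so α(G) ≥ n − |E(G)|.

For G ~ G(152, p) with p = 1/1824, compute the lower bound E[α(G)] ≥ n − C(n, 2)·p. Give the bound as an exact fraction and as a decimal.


E[|E(G)|] = C(152, 2)·p = 11476 · (1/1824) = 151/24.
E[α(G)] ≥ n − E[|E(G)|] = 152 − 151/24 = 3497/24.
Numerically: ≈ 145.7083.
(This is only a lower bound; the true E[α(G)] may be larger.)

E[α(G)] ≥ 3497/24 ≈ 145.7083.


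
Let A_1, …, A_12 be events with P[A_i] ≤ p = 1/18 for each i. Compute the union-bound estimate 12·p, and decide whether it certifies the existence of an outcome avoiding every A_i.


Union bound: P[∪_{i=1}^{12} A_i] ≤ Σ_i P[A_i] ≤ 12·p = 12·(1/18) = 2/3.
Numerically: 2/3 ≈ 0.667.
Is 2/3 < 1? YES.
Since P[∪ A_i] ≤ 2/3 < 1, the complement has P[∩ A_i^c] ≥ 1 − 2/3 = 1/3 > 0, so some outcome avoids every A_i.

12·p = 2/3 ≈ 0.667; existence CERTIFIED by the union bound.


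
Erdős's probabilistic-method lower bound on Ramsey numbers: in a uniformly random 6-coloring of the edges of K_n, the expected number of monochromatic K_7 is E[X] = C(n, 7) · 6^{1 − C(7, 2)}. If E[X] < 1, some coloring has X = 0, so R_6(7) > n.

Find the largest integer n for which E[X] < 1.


We need C(n, 7) · 6^{1 − 21} < 1, i.e. C(n, 7) < 6^{21 − 1} = 3656158440062976.
Check values of n near the boundary:
  n = 564: C(564, 7) = 3469685994423792; 3469685994423792 < 3656158440062976? YES
  n = 565: C(565, 7) = 3513212521235560; 3513212521235560 < 3656158440062976? YES
  n = 566: C(566, 7) = 3557206237959440; 3557206237959440 < 3656158440062976? YES
  n = 567: C(567, 7) = 3601671315933933; 3601671315933933 < 3656158440062976? YES
  n = 568: C(568, 7) = 3646611956239704; 3646611956239704 < 3656158440062976? YES
  n = 569: C(569, 7) = 3692032389858348; 3692032389858348 < 3656158440062976? NO
  n = 570: C(570, 7) = 3737936877831720; 3737936877831720 < 3656158440062976? NO
The largest n with C(n, 7) < 3656158440062976 is n = 568 (where E[X] = 16882462760369/16926659444736 ≈ 0.9974). Hence R_6(7) > 568, i.e. R_6(7) ≥ 569.

Largest n = 568; hence R_6(7) > 568.


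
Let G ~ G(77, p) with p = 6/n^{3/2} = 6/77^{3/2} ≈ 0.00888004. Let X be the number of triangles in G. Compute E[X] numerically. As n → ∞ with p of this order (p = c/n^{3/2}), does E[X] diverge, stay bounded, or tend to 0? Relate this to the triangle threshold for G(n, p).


Number of potential triangles: C(77, 3) = 73150.
Each occurs with probability p³ ≈ (0.00888004)³ ≈ 7.00237698e-07.
By linearity: E[X] = C(77, 3)·p³ ≈ 73150 · 7.00237698e-07 ≈ 0.051222.
Since α = 3/2 > 1, p = c/n^{3/2} = o(1/n) is below the triangle threshold p ~ 1/n. Asymptotically E[X] ~ (c³/6)·n^{3(1−α)} = (6³/6)·n^{-1.5} → 0, so by Markov's inequality G has no triangles w.h.p.

E[X] ≈ 0.051222; in regime p = Θ(1/n^{3/2}) E[X] tends to 0 (below the triangle threshold p ~ 1/n).


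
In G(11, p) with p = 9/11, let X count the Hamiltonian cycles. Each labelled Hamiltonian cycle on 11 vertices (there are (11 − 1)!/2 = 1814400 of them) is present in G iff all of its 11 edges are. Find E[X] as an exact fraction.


K_11 has (11 − 1)!/2 = 1814400 labelled Hamiltonian cycles.
For each such Hamiltonian cycle H, let X_H = 1 if all 11 edges of H are present in G. Then P[X_H = 1] = p^{11} = (9/11)^{11} = 31381059609/285311670611.
By linearity: E[X] = Σ_H E[X_H] = 1814400 · p^{11} = 1814400 · 31381059609/285311670611 = 56937794554569600/285311670611.
Numerically: E[X] ≈ 1.996e+05.

E[X] = 1814400 · (9/11)^{11} = 56937794554569600/285311670611 ≈ 1.996e+05.


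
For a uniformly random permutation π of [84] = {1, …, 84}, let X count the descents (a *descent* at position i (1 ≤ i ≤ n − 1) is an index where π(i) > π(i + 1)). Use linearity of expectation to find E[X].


Write X = Σ X_I over i = 1, …, 83, with X_I the indicator of one descent.
There are 83 indicators.
For each fixed i, the pair (π(i), π(i+1)) is a uniformly random ordered pair of distinct values from {1, …, 84}; by symmetry P[π(i) > π(i+1)] = 1/2.
By linearity: E[X] = 83 · (1/2) = (84 − 1) · (1/2) = 83/2 ≈ 41.500000.

E[X] = 83/2 = 41.500000.


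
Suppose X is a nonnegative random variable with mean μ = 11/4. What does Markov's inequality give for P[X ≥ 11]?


μ = E[X] = 11/4, a = 11.
Markov: P[X ≥ 11] ≤ μ/a = (11/4)/11 = 1/4.
Numerically: ≈ 0.2500.
(Since a = 11 > μ = 2.7500, the bound 1/4 is < 1 and informative.)

P[X ≥ 11] ≤ 1/4 ≈ 0.2500.


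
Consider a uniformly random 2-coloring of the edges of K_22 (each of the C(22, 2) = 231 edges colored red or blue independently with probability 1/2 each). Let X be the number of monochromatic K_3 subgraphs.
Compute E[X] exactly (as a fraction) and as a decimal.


Let X = Σ_S X_S over the C(22, 3) = 1540 subsets S of size 3, where X_S = 1 if the K_3 on S is monochromatic.
For a fixed S, the K_3 on S has C(3, 2) = 3 edges. P[all 3 edges red] = (1/2)^3, and likewise for blue, so P[monochromatic] = 2·(1/2)^3 = 2^{1 − 3} = 1/4.
Summing: E[X] = C(22, 3) · 2^{1 − 3} = 1540 · 1/4 = 385.
Numerically: E[X] ≈ 385.00000.

E[X] = C(22,3)·2^(1−C(3,2)) = 385 ≈ 385.00000.


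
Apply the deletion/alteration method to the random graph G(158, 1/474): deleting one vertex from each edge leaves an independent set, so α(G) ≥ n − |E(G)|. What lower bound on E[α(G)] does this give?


E[|E(G)|] = C(158, 2)·p = 12403 · (1/474) = 157/6.
E[α(G)] ≥ n − E[|E(G)|] = 158 − 157/6 = 791/6.
Numerically: ≈ 131.833333.
(This is only a lower bound; the true E[α(G)] may be larger.)

E[α(G)] ≥ 791/6 ≈ 131.833333.


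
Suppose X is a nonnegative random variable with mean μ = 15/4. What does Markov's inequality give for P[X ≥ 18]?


μ = E[X] = 15/4, a = 18.
Markov: P[X ≥ 18] ≤ μ/a = (15/4)/18 = 5/24.
Numerically: ≈ 0.208333.
(Since a = 18 > μ = 3.750000, the bound 5/24 is < 1 and informative.)

P[X ≥ 18] ≤ 5/24 ≈ 0.208333.


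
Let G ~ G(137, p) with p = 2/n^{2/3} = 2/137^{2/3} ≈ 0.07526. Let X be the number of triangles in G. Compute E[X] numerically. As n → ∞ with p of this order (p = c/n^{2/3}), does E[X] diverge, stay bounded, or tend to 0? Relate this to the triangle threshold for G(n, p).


Number of potential triangles: C(137, 3) = 419220.
Each occurs with probability p³ ≈ (0.07526)³ ≈ 4.262347e-04.
By linearity: E[X] = C(137, 3)·p³ ≈ 419220 · 4.262347e-04 ≈ 178.6861.
Since α = 2/3 < 1, p = c/n^{2/3} ≫ 1/n is above the triangle threshold p ~ 1/n. Asymptotically E[X] ~ (c³/6)·n^{3(1−α)} = (2³/6)·n^{1} → ∞; triangles are abundant w.h.p.

E[X] ≈ 178.6861; in regime p = Θ(1/n^{2/3}) E[X] diverges (above the triangle threshold p ~ 1/n).


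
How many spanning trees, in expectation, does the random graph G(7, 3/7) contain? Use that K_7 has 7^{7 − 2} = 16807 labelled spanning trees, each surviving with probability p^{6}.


K_7 has 7^{7 − 2} = 16807 labelled spanning trees.
For each such spanning tree H, let X_H = 1 if all 6 edges of H are present in G. Then P[X_H = 1] = p^{6} = (3/7)^{6} = 729/117649.
By linearity of expectation: E[X] = Σ_H E[X_H] = 16807 · p^{6} = 16807 · 729/117649 = 729/7.
Numerically: E[X] ≈ 104.

E[X] = 16807 · (3/7)^{6} = 729/7 ≈ 104.


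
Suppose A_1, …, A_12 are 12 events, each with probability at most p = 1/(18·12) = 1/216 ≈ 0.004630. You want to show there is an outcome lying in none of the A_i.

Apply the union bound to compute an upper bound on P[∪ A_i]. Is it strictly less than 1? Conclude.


Union bound: P[∪_{i=1}^{12} A_i] ≤ Σ_i P[A_i] ≤ 12·p = 12·(1/216) = 1/18.
Numerically: 1/18 ≈ 0.055556.
Is 1/18 < 1? YES.
Since P[∪ A_i] ≤ 1/18 < 1, the complement has P[∩ A_i^c] ≥ 1 − 1/18 = 17/18 > 0, so some outcome avoids every A_i.

12·p = 1/18 ≈ 0.055556; existence CERTIFIED by the union bound.


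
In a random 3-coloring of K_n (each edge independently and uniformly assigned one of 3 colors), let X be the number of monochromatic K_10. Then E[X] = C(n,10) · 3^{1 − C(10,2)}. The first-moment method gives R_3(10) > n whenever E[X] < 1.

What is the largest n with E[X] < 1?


We need C(n, 10) · 3^{1 − 45} < 1, i.e. C(n, 10) < 3^{45 − 1} = 984770902183611232881.
Check values of n near the boundary:
  n = 572: C(572, 10) = 954640815642161682606; 954640815642161682606 < 984770902183611232881? YES
  n = 573: C(573, 10) = 971597135635805762226; 971597135635805762226 < 984770902183611232881? YES
  n = 574: C(574, 10) = 988824035203816502691; 988824035203816502691 < 984770902183611232881? NO
  n = 575: C(575, 10) = 1006325345561406175305; 1006325345561406175305 < 984770902183611232881? NO
  n = 576: C(576, 10) = 1024104945306307344480; 1024104945306307344480 < 984770902183611232881? NO
The largest n with C(n, 10) < 984770902183611232881 is n = 573 (where E[X] = 35985079097622435638/36472996377170786403 ≈ 0.987). Hence R_3(10) > 573, i.e. R_3(10) ≥ 574.

Largest n = 573; hence R_3(10) > 573.


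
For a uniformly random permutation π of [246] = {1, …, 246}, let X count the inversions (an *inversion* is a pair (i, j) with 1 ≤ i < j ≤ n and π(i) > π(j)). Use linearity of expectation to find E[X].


Write X = Σ X_I over the C(246, 2) = 30135 pairs i < j, with X_I the indicator of one inversion.
There are 30135 indicators.
For each fixed pair i < j, the values π(i) and π(j) are two distinct elements of {1, …, 246} in uniformly random order; by symmetry P[π(i) > π(j)] = 1/2.
By linearity: E[X] = 30135 · (1/2) = C(246, 2) · (1/2) = 30135/2 = 30135/2 ≈ 15067.50000.

E[X] = 30135/2 = 15067.50000.
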